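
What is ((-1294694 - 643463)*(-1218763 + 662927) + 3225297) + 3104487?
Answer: 1077303764036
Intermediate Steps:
((-1294694 - 643463)*(-1218763 + 662927) + 3225297) + 3104487 = (-1938157*(-555836) + 3225297) + 3104487 = (1077297434252 + 3225297) + 3104487 = 1077300659549 + 3104487 = 1077303764036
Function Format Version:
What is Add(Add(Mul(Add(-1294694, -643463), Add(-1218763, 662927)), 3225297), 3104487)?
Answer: 1077303764036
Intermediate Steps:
Add(Add(Mul(Add(-1294694, -643463), Add(-1218763, 662927)), 3225297), 3104487) = Add(Add(Mul(-1938157, -555836), 3225297), 3104487) = Add(Add(1077297434252, 3225297), 3104487) = Add(1077300659549, 3104487) = 1077303764036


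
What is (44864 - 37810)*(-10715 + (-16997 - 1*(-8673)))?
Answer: -134301106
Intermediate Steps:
(44864 - 37810)*(-10715 + (-16997 - 1*(-8673))) = 7054*(-10715 + (-16997 + 8673)) = 7054*(-10715 - 8324) = 7054*(-19039) = -134301106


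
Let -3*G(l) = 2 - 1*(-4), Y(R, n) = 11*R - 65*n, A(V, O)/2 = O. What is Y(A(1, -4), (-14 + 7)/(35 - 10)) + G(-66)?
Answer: -359/5 ≈ -71.800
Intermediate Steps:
A(V, O) = 2*O
Y(R, n) = -65*n + 11*R
G(l) = -2 (G(l) = -(2 - 1*(-4))/3 = -(2 + 4)/3 = -⅓*6 = -2)
Y(A(1, -4), (-14 + 7)/(35 - 10)) + G(-66) = (-65*(-14 + 7)/(35 - 10) + 11*(2*(-4))) - 2 = (-(-455)/25 + 11*(-8)) - 2 = (-(-455)/25 - 88) - 2 = (-65*(-7/25) - 88) - 2 = (91/5 - 88) - 2 = -349/5 - 2 = -359/5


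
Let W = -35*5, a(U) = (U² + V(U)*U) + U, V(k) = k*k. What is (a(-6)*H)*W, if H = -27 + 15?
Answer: -390600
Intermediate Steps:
V(k) = k²
a(U) = U + U² + U³ (a(U) = (U² + U²*U) + U = (U² + U³) + U = U + U² + U³)
W = -175
H = -12
(a(-6)*H)*W = (-6*(1 - 6 + (-6)²)*(-12))*(-175) = (-6*(1 - 6 + 36)*(-12))*(-175) = (-6*31*(-12))*(-175) = -186*(-12)*(-175) = 2232*(-175) = -390600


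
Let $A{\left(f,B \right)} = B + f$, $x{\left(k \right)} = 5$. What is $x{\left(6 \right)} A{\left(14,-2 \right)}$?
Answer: $60$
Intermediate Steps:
$x{\left(6 \right)} A{\left(14,-2 \right)} = 5 \left(-2 + 14\right) = 5 \cdot 12 = 60$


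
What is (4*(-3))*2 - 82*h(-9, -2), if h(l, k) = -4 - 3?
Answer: 550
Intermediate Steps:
h(l, k) = -7
(4*(-3))*2 - 82*h(-9, -2) = (4*(-3))*2 - 82*(-7) = -12*2 + 574 = -24 + 574 = 550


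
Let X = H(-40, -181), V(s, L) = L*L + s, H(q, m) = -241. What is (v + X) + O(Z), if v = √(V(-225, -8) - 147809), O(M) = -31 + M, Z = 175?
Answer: -97 + I*√147970 ≈ -97.0 + 384.67*I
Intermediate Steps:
V(s, L) = s + L² (V(s, L) = L² + s = s + L²)
X = -241
v = I*√147970 (v = √((-225 + (-8)²) - 147809) = √((-225 + 64) - 147809) = √(-161 - 147809) = √(-147970) = I*√147970 ≈ 384.67*I)
(v + X) + O(Z) = (I*√147970 - 241) + (-31 + 175) = (-241 + I*√147970) + 144 = -97 + I*√147970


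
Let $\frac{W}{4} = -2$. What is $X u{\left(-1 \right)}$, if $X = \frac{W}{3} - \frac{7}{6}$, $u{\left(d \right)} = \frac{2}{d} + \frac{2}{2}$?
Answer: $\frac{23}{6} \approx 3.8333$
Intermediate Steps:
$W = -8$ ($W = 4 \left(-2\right) = -8$)
$u{\left(d \right)} = 1 + \frac{2}{d}$ ($u{\left(d \right)} = \frac{2}{d} + 2 \cdot \frac{1}{2} = \frac{2}{d} + 1 = 1 + \frac{2}{d}$)
$X = - \frac{23}{6}$ ($X = - \frac{8}{3} - \frac{7}{6} = - \frac{23}{6} \approx -3.8333$)
$X u{\left(-1 \right)} = - \frac{23 \frac{2 - 1}{-1}}{6} = - \frac{23 \left(\left(-1\right) 1\right)}{6} = \left(- \frac{23}{6}\right) \left(-1\right) = \frac{23}{6}$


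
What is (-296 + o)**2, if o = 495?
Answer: 39601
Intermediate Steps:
(-296 + o)**2 = (-296 + 495)**2 = 199**2 = 39601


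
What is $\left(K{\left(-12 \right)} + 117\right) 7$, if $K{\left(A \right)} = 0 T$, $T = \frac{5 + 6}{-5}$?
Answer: $819$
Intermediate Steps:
$T = - \frac{11}{5}$ ($T = 11 \left(- \frac{1}{5}\right) = - \frac{11}{5} \approx -2.2$)
$K{\left(A \right)} = 0$ ($K{\left(A \right)} = 0 \left(- \frac{11}{5}\right) = 0$)
$\left(K{\left(-12 \right)} + 117\right) 7 = \left(0 + 117\right) 7 = 117 \cdot 7 = 819$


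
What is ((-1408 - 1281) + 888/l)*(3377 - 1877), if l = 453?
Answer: -608614500/151 ≈ -4.0306e+6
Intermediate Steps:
((-1408 - 1281) + 888/l)*(3377 - 1877) = ((-1408 - 1281) + 888/453)*(3377 - 1877) = (-2689 + 888*(1/453))*1500 = (-2689 + 296/151)*1500 = -405743/151*1500 = -608614500/151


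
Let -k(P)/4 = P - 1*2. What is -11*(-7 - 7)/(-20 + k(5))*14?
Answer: -539/8 ≈ -67.375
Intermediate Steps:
k(P) = 8 - 4*P (k(P) = -4*(P - 1*2) = -4*(P - 2) = -4*(-2 + P) = 8 - 4*P)
-11*(-7 - 7)/(-20 + k(5))*14 = -11*(-7 - 7)/(-20 + (8 - 4*5))*14 = -(-154)/(-20 + (8 - 20))*14 = -(-154)/(-20 - 12)*14 = -(-154)/(-32)*14 = -(-154)*(-1)/32*14 = -11*7/16*14 = -77/16*14 = -539/8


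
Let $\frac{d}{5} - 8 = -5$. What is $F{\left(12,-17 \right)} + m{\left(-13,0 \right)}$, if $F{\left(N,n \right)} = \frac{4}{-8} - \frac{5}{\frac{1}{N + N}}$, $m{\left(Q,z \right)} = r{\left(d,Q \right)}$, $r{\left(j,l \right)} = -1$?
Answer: $- \frac{243}{2} \approx -121.5$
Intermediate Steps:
$d = 15$ ($d = 40 + 5 \left(-5\right) = 40 - 25 = 15$)
$m{\left(Q,z \right)} = -1$
$F{\left(N,n \right)} = - \frac{1}{2} - 10 N$ ($F{\left(N,n \right)} = 4 \left(- \frac{1}{8}\right) - \frac{5}{\frac{1}{2 N}} = - \frac{1}{2} - \frac{5}{\frac{1}{2} \frac{1}{N}} = - \frac{1}{2} - 5 \cdot 2 N = - \frac{1}{2} - 10 N$)
$F{\left(12,-17 \right)} + m{\left(-13,0 \right)} = \left(- \frac{1}{2} - 120\right) - 1 = - \frac{241}{2} - 1 = - \frac{243}{2}$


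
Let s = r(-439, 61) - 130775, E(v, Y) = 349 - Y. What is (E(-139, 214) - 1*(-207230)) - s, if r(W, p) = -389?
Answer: 338529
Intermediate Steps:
s = -131164 (s = -389 - 130775 = -131164)
(E(-139, 214) - 1*(-207230)) - s = ((349 - 1*214) - 1*(-207230)) - 1*(-131164) = ((349 - 214) + 207230) + 131164 = (135 + 207230) + 131164 = 207365 + 131164 = 338529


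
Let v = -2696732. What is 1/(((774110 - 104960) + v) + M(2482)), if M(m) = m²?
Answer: 1/4132742 ≈ 2.4197e-7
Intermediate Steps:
1/(((774110 - 104960) + v) + M(2482)) = 1/(((774110 - 104960) - 2696732) + 2482²) = 1/((669150 - 2696732) + 6160324) = 1/(-2027582 + 6160324) = 1/4132742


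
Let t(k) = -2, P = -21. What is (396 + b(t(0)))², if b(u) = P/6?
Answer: 616225/4 ≈ 1.5406e+5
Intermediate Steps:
b(u) = -7/2 (b(u) = -21/6 = -21*⅙ = -7/2)
(396 + b(t(0)))² = (396 - 7/2)² = (785/2)² = 616225/4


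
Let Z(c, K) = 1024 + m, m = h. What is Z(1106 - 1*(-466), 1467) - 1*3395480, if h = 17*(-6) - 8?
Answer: -3394566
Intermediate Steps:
h = -110 (h = -102 - 8 = -110)
m = -110
Z(c, K) = 914 (Z(c, K) = 1024 - 110 = 914)
Z(1106 - 1*(-466), 1467) - 1*3395480 = 914 - 1*3395480 = 914 - 3395480 = -3394566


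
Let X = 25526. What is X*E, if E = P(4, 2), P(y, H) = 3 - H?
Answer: 25526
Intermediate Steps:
E = 1 (E = 3 - 1*2 = 3 - 2 = 1)
X*E = 25526*1 = 25526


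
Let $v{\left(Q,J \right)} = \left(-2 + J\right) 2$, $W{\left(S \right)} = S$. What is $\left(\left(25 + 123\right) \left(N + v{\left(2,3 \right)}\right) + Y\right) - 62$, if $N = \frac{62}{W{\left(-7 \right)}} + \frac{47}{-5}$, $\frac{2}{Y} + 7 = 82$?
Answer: $- \frac{1295716}{525} \approx -2468.0$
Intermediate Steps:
$Y = \frac{2}{75}$ ($Y = \frac{2}{-7 + 82} = \frac{2}{75} \approx 0.026667$)
$v{\left(Q,J \right)} = -4 + 2 J$
$N = - \frac{639}{35}$ ($N = \frac{62}{-7} + \frac{47}{-5} = 62 \left(- \frac{1}{7}\right) + 47 \left(- \frac{1}{5}\right) = - \frac{62}{7} - \frac{47}{5} = - \frac{639}{35} \approx -18.257$)
$\left(\left(25 + 123\right) \left(N + v{\left(2,3 \right)}\right) + Y\right) - 62 = \left(\left(25 + 123\right) \left(- \frac{639}{35} + \left(-4 + 2 \cdot 3\right)\right) + \frac{2}{75}\right) - 62 = \left(148 \left(- \frac{639}{35} + \left(-4 + 6\right)\right) + \frac{2}{75}\right) - 62 = \left(148 \left(- \frac{639}{35} + 2\right) + \frac{2}{75}\right) - 62 = \left(148 \left(- \frac{569}{35}\right) + \frac{2}{75}\right) - 62 = \left(- \frac{84212}{35} + \frac{2}{75}\right) - 62 = - \frac{1263166}{525} - 62 = - \frac{1295716}{525}$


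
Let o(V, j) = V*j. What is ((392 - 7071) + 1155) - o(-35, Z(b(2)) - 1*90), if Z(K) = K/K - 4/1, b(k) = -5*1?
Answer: -8779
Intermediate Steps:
b(k) = -5
Z(K) = -3 (Z(K) = 1 - 4*1 = 1 - 4 = -3)
((392 - 7071) + 1155) - o(-35, Z(b(2)) - 1*90) = ((392 - 7071) + 1155) - (-35)*(-3 - 1*90) = (-6679 + 1155) - (-35)*(-3 - 90) = -5524 - (-35)*(-93) = -5524 - 1*3255 = -5524 - 3255 = -8779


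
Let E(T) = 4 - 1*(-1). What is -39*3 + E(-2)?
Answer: -112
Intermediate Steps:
E(T) = 5 (E(T) = 4 + 1 = 5)
-39*3 + E(-2) = -39*3 + 5 = -117 + 5 = -112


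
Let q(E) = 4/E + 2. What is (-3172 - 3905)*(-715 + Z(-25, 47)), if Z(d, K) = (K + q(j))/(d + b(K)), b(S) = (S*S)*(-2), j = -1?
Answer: 7494047610/1481 ≈ 5.0601e+6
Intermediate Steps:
q(E) = 2 + 4/E
b(S) = -2*S² (b(S) = S²*(-2) = -2*S²)
Z(d, K) = (-2 + K)/(d - 2*K²) (Z(d, K) = (K + (2 + 4/(-1)))/(d - 2*K²) = (K + (2 + 4*(-1)))/(d - 2*K²) = (K + (2 - 4))/(d - 2*K²) = (K - 2)/(d - 2*K²) = (-2 + K)/(d - 2*K²))
(-3172 - 3905)*(-715 + Z(-25, 47)) = (-3172 - 3905)*(-715 + (2 - 1*47)/(-1*(-25) + 2*47²)) = -7077*(-715 + (2 - 47)/(25 + 2*2209)) = -7077*(-715 - 45/(25 + 4418)) = -7077*(-715 - 45/4443) = -7077*(-715 + (1/4443)*(-45)) = -7077*(-715 - 15/1481) = -7077*(-1058930/1481) = 7494047610/1481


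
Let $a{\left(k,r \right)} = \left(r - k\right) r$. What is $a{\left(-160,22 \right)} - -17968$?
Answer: $21972$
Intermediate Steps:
$a{\left(k,r \right)} = r \left(r - k\right)$
$a{\left(-160,22 \right)} - -17968 = 22 \left(22 - -160\right) - -17968 = 22 \left(22 + 160\right) + 17968 = 22 \cdot 182 + 17968 = 4004 + 17968 = 21972$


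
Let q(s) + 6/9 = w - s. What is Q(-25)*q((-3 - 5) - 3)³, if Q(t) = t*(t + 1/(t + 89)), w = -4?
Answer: 91396175/576 ≈ 1.5867e+5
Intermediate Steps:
Q(t) = t*(t + 1/(89 + t))
q(s) = -14/3 - s (q(s) = -⅔ + (-4 - s) = -14/3 - s)
Q(-25)*q((-3 - 5) - 3)³ = (-25*(1 + (-25)² + 89*(-25))/(89 - 25))*(-14/3 - ((-3 - 5) - 3))³ = (-25*(1 + 625 - 2225)/64)*(-14/3 - (-8 - 3))³ = (-25*1/64*(-1599))*(-14/3 - 1*(-11))³ = 39975*(-14/3 + 11)³/64 = 39975*(19/3)³/64 = (39975/64)*(6859/27) = 91396175/576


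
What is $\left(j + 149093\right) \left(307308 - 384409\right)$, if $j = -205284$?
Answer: $4332382291$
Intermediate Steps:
$\left(j + 149093\right) \left(307308 - 384409\right) = \left(-205284 + 149093\right) \left(307308 - 384409\right) = \left(-56191\right) \left(-77101\right) = 4332382291$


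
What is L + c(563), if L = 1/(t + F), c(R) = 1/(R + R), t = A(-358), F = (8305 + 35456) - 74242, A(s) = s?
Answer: 29713/34724714 ≈ 0.00085567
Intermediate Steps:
F = -30481 (F = 43761 - 74242 = -30481)
t = -358
c(R) = 1/(2*R)
L = -1/30839 (L = 1/(-358 - 30481) = 1/(-30839) = -1/30839 ≈ -3.2426e-5)
L + c(563) = -1/30839 + (½)/563 = -1/30839 + (½)*(1/563) = -1/30839 + 1/1126 = 29713/34724714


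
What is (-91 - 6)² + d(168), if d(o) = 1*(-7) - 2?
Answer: 9400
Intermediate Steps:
d(o) = -9 (d(o) = -7 - 2 = -9)
(-91 - 6)² + d(168) = (-91 - 6)² - 9 = (-97)² - 9 = 9409 - 9 = 9400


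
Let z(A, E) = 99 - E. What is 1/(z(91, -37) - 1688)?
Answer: -1/1552 ≈ -0.00064433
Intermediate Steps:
1/(z(91, -37) - 1688) = 1/((99 - 1*(-37)) - 1688) = 1/((99 + 37) - 1688) = 1/(136 - 1688) = 1/(-1552) = -1/1552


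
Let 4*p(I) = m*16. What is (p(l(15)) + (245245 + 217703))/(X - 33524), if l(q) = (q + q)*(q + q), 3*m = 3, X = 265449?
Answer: 462952/231925 ≈ 1.9961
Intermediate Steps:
m = 1 (m = (1/3)*3 = 1)
l(q) = 4*q**2 (l(q) = (2*q)*(2*q) = 4*q**2)
p(I) = 4 (p(I) = (1*16)/4 = (1/4)*16 = 4)
(p(l(15)) + (245245 + 217703))/(X - 33524) = (4 + (245245 + 217703))/(265449 - 33524) = (4 + 462948)/231925 = 462952*(1/231925) = 462952/231925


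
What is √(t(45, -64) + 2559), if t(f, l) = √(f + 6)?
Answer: √(2559 + √51) ≈ 50.657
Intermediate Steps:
t(f, l) = √(6 + f)
√(t(45, -64) + 2559) = √(√(6 + 45) + 2559) = √(√51 + 2559) = √(2559 + √51)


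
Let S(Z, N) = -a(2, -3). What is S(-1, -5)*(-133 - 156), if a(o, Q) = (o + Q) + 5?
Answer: 1156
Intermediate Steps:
a(o, Q) = 5 + Q + o (a(o, Q) = (Q + o) + 5 = 5 + Q + o)
S(Z, N) = -4 (S(Z, N) = -(5 - 3 + 2) = -1*4 = -4)
S(-1, -5)*(-133 - 156) = -4*(-133 - 156) = -4*(-289) = 1156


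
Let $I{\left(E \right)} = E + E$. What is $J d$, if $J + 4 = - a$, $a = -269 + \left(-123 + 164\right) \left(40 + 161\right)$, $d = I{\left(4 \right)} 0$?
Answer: $0$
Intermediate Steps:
$I{\left(E \right)} = 2 E$
$d = 0$ ($d = 2 \cdot 4 \cdot 0 = 8 \cdot 0 = 0$)
$a = 7972$ ($a = -269 + 41 \cdot 201 = -269 + 8241 = 7972$)
$J = -7976$ ($J = -4 - 7972 = -7976$)
$J d = \left(-7976\right) 0 = 0$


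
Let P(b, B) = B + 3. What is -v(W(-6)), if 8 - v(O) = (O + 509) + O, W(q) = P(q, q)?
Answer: 495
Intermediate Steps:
P(b, B) = 3 + B
W(q) = 3 + q
v(O) = -501 - 2*O (v(O) = 8 - ((O + 509) + O) = 8 - ((509 + O) + O) = 8 - (509 + 2*O) = 8 + (-509 - 2*O) = -501 - 2*O)
-v(W(-6)) = -(-501 - 2*(3 - 6)) = -(-501 - 2*(-3)) = -(-501 + 6) = -1*(-495) = 495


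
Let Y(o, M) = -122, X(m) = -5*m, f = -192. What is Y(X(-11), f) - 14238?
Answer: -14360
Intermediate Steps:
Y(X(-11), f) - 14238 = -122 - 14238 = -14360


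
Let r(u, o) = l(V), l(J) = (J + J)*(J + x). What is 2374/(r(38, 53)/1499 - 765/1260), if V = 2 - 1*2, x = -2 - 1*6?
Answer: -66472/17 ≈ -3910.1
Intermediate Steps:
x = -8 (x = -2 - 6 = -8)
V = 0 (V = 2 - 2 = 0)
l(J) = 2*J*(-8 + J) (l(J) = (J + J)*(J - 8) = (2*J)*(-8 + J) = 2*J*(-8 + J))
r(u, o) = 0 (r(u, o) = 2*0*(-8 + 0) = 2*0*(-8) = 0)
2374/(r(38, 53)/1499 - 765/1260) = 2374/(0/1499 - 765/1260) = 2374/(0*(1/1499) - 765*1/1260) = 2374/(0 - 17/28) = 2374/(-17/28) = 2374*(-28/17) = -66472/17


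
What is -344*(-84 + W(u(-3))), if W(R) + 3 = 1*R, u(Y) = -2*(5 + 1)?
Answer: 34056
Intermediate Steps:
u(Y) = -12 (u(Y) = -2*6 = -12)
W(R) = -3 + R (W(R) = -3 + 1*R = -3 + R)
-344*(-84 + W(u(-3))) = -344*(-84 + (-3 - 12)) = -344*(-84 - 15) = -344*(-99) = 34056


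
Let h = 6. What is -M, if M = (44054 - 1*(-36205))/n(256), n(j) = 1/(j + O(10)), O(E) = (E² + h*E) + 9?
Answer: -34110075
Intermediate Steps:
O(E) = 9 + E² + 6*E (O(E) = (E² + 6*E) + 9 = 9 + E² + 6*E)
n(j) = 1/(169 + j) (n(j) = 1/(j + (9 + 10² + 6*10)) = 1/(j + (9 + 100 + 60)) = 1/(j + 169) = 1/(169 + j))
M = 34110075 (M = (44054 - 1*(-36205))/(1/(169 + 256)) = (44054 + 36205)/(1/425) = 80259/(1/425) = 80259*425 = 34110075)
-M = -1*34110075 = -34110075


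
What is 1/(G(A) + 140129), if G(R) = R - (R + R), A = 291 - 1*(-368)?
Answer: 1/139470 ≈ 7.1700e-6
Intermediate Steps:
A = 659 (A = 291 + 368 = 659)
G(R) = -R (G(R) = R - 2*R = -R)
1/(G(A) + 140129) = 1/(-1*659 + 140129) = 1/(-659 + 140129) = 1/139470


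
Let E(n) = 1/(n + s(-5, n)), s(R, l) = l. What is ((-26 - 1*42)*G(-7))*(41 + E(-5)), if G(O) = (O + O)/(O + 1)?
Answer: -97342/15 ≈ -6489.5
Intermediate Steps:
G(O) = 2*O/(1 + O) (G(O) = (2*O)/(1 + O) = 2*O/(1 + O))
E(n) = 1/(2*n) (E(n) = 1/(n + n) = 1/(2*n))
((-26 - 1*42)*G(-7))*(41 + E(-5)) = ((-26 - 1*42)*(2*(-7)/(1 - 7)))*(41 + (½)/(-5)) = ((-26 - 42)*(2*(-7)/(-6)))*(41 + (½)*(-⅕)) = (-136*(-7)*(-1)/6)*(41 - ⅒) = -68*7/3*(409/10) = -476/3*409/10 = -97342/15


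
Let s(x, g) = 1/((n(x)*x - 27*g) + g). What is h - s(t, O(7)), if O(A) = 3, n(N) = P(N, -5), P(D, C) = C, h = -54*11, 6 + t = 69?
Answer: -233441/393 ≈ -594.00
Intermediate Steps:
t = 63 (t = -6 + 69 = 63)
h = -594
n(N) = -5
s(x, g) = 1/(-26*g - 5*x) (s(x, g) = 1/((-5*x - 27*g) + g) = 1/((-27*g - 5*x) + g) = 1/(-26*g - 5*x))
h - s(t, O(7)) = -594 - (-1)/(5*63 + 26*3) = -594 - (-1)/(315 + 78) = -594 - (-1)/393 = -594 - 1*(-1/393) = -594 + 1/393 = -233441/393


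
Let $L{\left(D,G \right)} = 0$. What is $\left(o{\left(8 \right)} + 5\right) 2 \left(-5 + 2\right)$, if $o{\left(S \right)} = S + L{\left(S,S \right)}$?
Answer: $-78$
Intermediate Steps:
$o{\left(S \right)} = S$ ($o{\left(S \right)} = S + 0 = S$)
$\left(o{\left(8 \right)} + 5\right) 2 \left(-5 + 2\right) = \left(8 + 5\right) 2 \left(-5 + 2\right) = 13 \cdot 2 \left(-3\right) = 13 \left(-6\right) = -78$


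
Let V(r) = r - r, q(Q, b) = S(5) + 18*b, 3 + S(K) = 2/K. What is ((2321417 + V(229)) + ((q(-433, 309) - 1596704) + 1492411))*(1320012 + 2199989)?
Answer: 39119238953417/5 ≈ 7.8238e+12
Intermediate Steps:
S(K) = -3 + 2/K
q(Q, b) = -13/5 + 18*b (q(Q, b) = (-3 + 2/5) + 18*b = (-3 + 2*(⅕)) + 18*b = (-3 + ⅖) + 18*b = -13/5 + 18*b)
V(r) = 0
((2321417 + V(229)) + ((q(-433, 309) - 1596704) + 1492411))*(1320012 + 2199989) = ((2321417 + 0) + (((-13/5 + 18*309) - 1596704) + 1492411))*(1320012 + 2199989) = (2321417 + (((-13/5 + 5562) - 1596704) + 1492411))*3520001 = (2321417 + ((27797/5 - 1596704) + 1492411))*3520001 = (2321417 + (-7955723/5 + 1492411))*3520001 = (2321417 - 493668/5)*3520001 = (11113417/5)*3520001 = 39119238953417/5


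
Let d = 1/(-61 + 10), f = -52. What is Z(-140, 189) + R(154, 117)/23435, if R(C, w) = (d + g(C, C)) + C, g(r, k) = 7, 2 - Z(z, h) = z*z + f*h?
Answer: -2335389848/239037 ≈ -9770.0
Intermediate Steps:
Z(z, h) = 2 - z**2 + 52*h (Z(z, h) = 2 - (z*z - 52*h) = 2 - (z**2 - 52*h) = 2 + (-z**2 + 52*h) = 2 - z**2 + 52*h)
d = -1/51 (d = 1/(-51) = -1/51 ≈ -0.019608)
R(C, w) = 356/51 + C (R(C, w) = (-1/51 + 7) + C = 356/51 + C)
Z(-140, 189) + R(154, 117)/23435 = (2 - 1*(-140)**2 + 52*189) + (356/51 + 154)/23435 = (2 - 1*19600 + 9828) + (8210/51)*(1/23435) = (2 - 19600 + 9828) + 1642/239037 = -9770 + 1642/239037 = -2335389848/239037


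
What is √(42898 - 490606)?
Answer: 2*I*√111927 ≈ 669.11*I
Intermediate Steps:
√(42898 - 490606) = √(-447708) = 2*I*√111927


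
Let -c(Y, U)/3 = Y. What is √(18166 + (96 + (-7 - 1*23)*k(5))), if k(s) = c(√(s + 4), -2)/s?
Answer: 2*√4579 ≈ 135.34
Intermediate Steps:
c(Y, U) = -3*Y
k(s) = -3*√(4 + s)/s (k(s) = (-3*√(s + 4))/s = (-3*√(4 + s))/s = -3*√(4 + s)/s)
√(18166 + (96 + (-7 - 1*23)*k(5))) = √(18166 + (96 + (-7 - 1*23)*(-3*√(4 + 5)/5))) = √(18166 + (96 + (-7 - 23)*(-3*⅕*√9))) = √(18166 + (96 - (-90)*3/5)) = √(18166 + (96 - 30*(-9/5))) = √(18166 + (96 + 54)) = √(18166 + 150) = √18316 = 2*√4579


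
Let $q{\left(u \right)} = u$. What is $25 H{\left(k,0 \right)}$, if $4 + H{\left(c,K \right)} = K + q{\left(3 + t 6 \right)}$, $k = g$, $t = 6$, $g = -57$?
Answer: $875$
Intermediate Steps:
$k = -57$
$H{\left(c,K \right)} = 35 + K$ ($H{\left(c,K \right)} = -4 + \left(K + \left(3 + 6 \cdot 6\right)\right) = -4 + \left(K + \left(3 + 36\right)\right) = -4 + \left(K + 39\right) = -4 + \left(39 + K\right) = 35 + K$)
$25 H{\left(k,0 \right)} = 25 \left(35 + 0\right) = 25 \cdot 35 = 875$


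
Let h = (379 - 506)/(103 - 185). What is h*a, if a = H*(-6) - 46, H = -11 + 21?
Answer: -6731/41 ≈ -164.17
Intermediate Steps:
H = 10
h = 127/82 (h = -127/(-82) = -127*(-1/82) = 127/82 ≈ 1.5488)
a = -106 (a = 10*(-6) - 46 = -60 - 46 = -106)
h*a = (127/82)*(-106) = -6731/41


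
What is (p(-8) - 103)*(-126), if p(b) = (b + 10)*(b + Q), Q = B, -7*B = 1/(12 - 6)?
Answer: 15000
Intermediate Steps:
B = -1/42 (B = -1/(7*(12 - 6)) = -⅐/6 = -⅐*⅙ = -1/42 ≈ -0.023810)
Q = -1/42 ≈ -0.023810
p(b) = (10 + b)*(-1/42 + b) (p(b) = (b + 10)*(b - 1/42) = (10 + b)*(-1/42 + b))
(p(-8) - 103)*(-126) = ((-5/21 + (-8)² + (419/42)*(-8)) - 103)*(-126) = ((-5/21 + 64 - 1676/21) - 103)*(-126) = (-337/21 - 103)*(-126) = -2500/21*(-126) = 15000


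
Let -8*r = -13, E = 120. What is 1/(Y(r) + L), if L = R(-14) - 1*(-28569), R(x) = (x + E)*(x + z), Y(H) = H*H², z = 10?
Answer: 512/14412437 ≈ 3.5525e-5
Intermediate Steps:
r = 13/8 (r = -⅛*(-13) = 13/8 ≈ 1.6250)
Y(H) = H³
R(x) = (10 + x)*(120 + x) (R(x) = (x + 120)*(x + 10) = (120 + x)*(10 + x) = (10 + x)*(120 + x))
L = 28145 (L = (1200 + (-14)² + 130*(-14)) - 1*(-28569) = (1200 + 196 - 1820) + 28569 = -424 + 28569 = 28145)
1/(Y(r) + L) = 1/((13/8)³ + 28145) = 1/(2197/512 + 28145) = 1/(14412437/512) = 512/14412437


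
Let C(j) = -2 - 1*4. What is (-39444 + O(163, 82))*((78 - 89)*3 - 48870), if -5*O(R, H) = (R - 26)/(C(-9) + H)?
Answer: 733000073871/380 ≈ 1.9289e+9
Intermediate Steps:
C(j) = -6 (C(j) = -2 - 4 = -6)
O(R, H) = -(-26 + R)/(5*(-6 + H)) (O(R, H) = -(R - 26)/(5*(-6 + H)) = -(-26 + R)/(5*(-6 + H)))
(-39444 + O(163, 82))*((78 - 89)*3 - 48870) = (-39444 + (26 - 1*163)/(5*(-6 + 82)))*((78 - 89)*3 - 48870) = (-39444 + (⅕)*(26 - 163)/76)*(-11*3 - 48870) = (-39444 + (⅕)*(1/76)*(-137))*(-33 - 48870) = (-39444 - 137/380)*(-48903) = -14988857/380*(-48903) = 733000073871/380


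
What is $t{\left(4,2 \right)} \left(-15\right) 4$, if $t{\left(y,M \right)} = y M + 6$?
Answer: $-840$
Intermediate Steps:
$t{\left(y,M \right)} = 6 + M y$ ($t{\left(y,M \right)} = M y + 6 = 6 + M y$)
$t{\left(4,2 \right)} \left(-15\right) 4 = \left(6 + 2 \cdot 4\right) \left(-15\right) 4 = \left(6 + 8\right) \left(-15\right) 4 = 14 \left(-15\right) 4 = \left(-210\right) 4 = -840$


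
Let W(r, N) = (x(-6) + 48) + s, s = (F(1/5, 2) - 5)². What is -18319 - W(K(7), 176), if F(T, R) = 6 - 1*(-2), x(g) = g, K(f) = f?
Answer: -18370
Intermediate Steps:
F(T, R) = 8 (F(T, R) = 6 + 2 = 8)
s = 9 (s = (8 - 5)² = 3² = 9)
W(r, N) = 51 (W(r, N) = (-6 + 48) + 9 = 42 + 9 = 51)
-18319 - W(K(7), 176) = -18319 - 1*51 = -18319 - 51 = -18370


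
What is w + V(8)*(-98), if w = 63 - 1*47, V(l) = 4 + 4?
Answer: -768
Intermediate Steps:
V(l) = 8
w = 16 (w = 63 - 47 = 16)
w + V(8)*(-98) = 16 + 8*(-98) = 16 - 784 = -768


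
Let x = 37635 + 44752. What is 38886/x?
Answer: 38886/82387 ≈ 0.47199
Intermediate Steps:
x = 82387
38886/x = 38886/82387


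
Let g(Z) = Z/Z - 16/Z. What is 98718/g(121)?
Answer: 3981626/35 ≈ 1.1376e+5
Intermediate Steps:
g(Z) = 1 - 16/Z
98718/g(121) = 98718/(((-16 + 121)/121)) = 98718/(((1/121)*105)) = 98718/(105/121) = 98718*(121/105) = 3981626/35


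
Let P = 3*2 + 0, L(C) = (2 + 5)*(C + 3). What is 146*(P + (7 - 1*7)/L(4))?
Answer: 876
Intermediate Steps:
L(C) = 21 + 7*C (L(C) = 7*(3 + C) = 21 + 7*C)
P = 6 (P = 6 + 0 = 6)
146*(P + (7 - 1*7)/L(4)) = 146*(6 + (7 - 1*7)/(21 + 7*4)) = 146*(6 + (7 - 7)/(21 + 28)) = 146*(6 + 0/49) = 146*(6 + 0*(1/49)) = 146*(6 + 0) = 146*6 = 876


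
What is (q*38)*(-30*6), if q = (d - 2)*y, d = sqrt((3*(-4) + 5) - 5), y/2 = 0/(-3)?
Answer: 0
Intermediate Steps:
y = 0 (y = 2*(0/(-3)) = 2*(0*(-1/3)) = 2*0 = 0)
d = 2*I*sqrt(3) (d = sqrt((-12 + 5) - 5) = sqrt(-7 - 5) = sqrt(-12) = 2*I*sqrt(3) ≈ 3.4641*I)
q = 0 (q = (2*I*sqrt(3) - 2)*0 = (-2 + 2*I*sqrt(3))*0 = 0)
(q*38)*(-30*6) = (0*38)*(-30*6) = 0*(-180) = 0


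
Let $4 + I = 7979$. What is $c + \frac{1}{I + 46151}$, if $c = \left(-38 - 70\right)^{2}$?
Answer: $\frac{631325665}{54126} \approx 11664.0$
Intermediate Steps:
$I = 7975$ ($I = -4 + 7979 = 7975$)
$c = 11664$ ($c = \left(-108\right)^{2} = 11664$)
$c + \frac{1}{I + 46151} = 11664 + \frac{1}{7975 + 46151} = 11664 + \frac{1}{54126} = \frac{631325665}{54126}$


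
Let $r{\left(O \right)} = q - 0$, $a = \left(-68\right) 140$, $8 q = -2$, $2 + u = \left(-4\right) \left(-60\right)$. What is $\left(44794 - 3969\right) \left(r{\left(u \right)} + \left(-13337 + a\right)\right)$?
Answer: $- \frac{3732588925}{4} \approx -9.3315 \cdot 10^{8}$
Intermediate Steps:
$u = 238$ ($u = -2 - -240 = -2 + 240 = 238$)
$q = - \frac{1}{4}$ ($q = \frac{1}{8} \left(-2\right) = - \frac{1}{4} \approx -0.25$)
$a = -9520$
$r{\left(O \right)} = - \frac{1}{4}$ ($r{\left(O \right)} = - \frac{1}{4} - 0 = - \frac{1}{4} + 0 = - \frac{1}{4}$)
$\left(44794 - 3969\right) \left(r{\left(u \right)} + \left(-13337 + a\right)\right) = \left(44794 - 3969\right) \left(- \frac{1}{4} - 22857\right) = 40825 \left(- \frac{1}{4} - 22857\right) = 40825 \left(- \frac{91429}{4}\right) = - \frac{3732588925}{4}$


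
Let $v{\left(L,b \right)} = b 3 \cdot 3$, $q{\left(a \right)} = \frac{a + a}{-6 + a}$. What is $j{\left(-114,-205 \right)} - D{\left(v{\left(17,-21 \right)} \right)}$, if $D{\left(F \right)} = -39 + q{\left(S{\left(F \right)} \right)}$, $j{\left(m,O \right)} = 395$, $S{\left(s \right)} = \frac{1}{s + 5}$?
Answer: $\frac{479568}{1105} \approx 434.0$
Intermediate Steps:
$S{\left(s \right)} = \frac{1}{5 + s}$
$q{\left(a \right)} = \frac{2 a}{-6 + a}$
$v{\left(L,b \right)} = 9 b$ ($v{\left(L,b \right)} = 3 b 3 = 9 b$)
$D{\left(F \right)} = -39 + \frac{2}{\left(-6 + \frac{1}{5 + F}\right) \left(5 + F\right)}$ ($D{\left(F \right)} = -39 + \frac{2}{\left(5 + F\right) \left(-6 + \frac{1}{5 + F}\right)} = -39 + \frac{2}{\left(-6 + \frac{1}{5 + F}\right) \left(5 + F\right)}$)
$j{\left(-114,-205 \right)} - D{\left(v{\left(17,-21 \right)} \right)} = 395 - \frac{-1133 - 234 \cdot 9 \left(-21\right)}{29 + 6 \cdot 9 \left(-21\right)} = 395 - \frac{-1133 - -44226}{29 + 6 \left(-189\right)} = 395 - \frac{-1133 + 44226}{29 - 1134} = 395 - \frac{1}{-1105} \cdot 43093 = 395 - \left(- \frac{1}{1105}\right) 43093 = 395 - - \frac{43093}{1105} = 395 + \frac{43093}{1105} = \frac{479568}{1105}$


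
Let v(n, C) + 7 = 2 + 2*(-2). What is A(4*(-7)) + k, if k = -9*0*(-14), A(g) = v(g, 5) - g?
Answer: 19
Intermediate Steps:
v(n, C) = -9 (v(n, C) = -7 + (2 + 2*(-2)) = -7 + (2 - 4) = -7 - 2 = -9)
A(g) = -9 - g
k = 0 (k = 0*(-14) = 0)
A(4*(-7)) + k = (-9 - 4*(-7)) + 0 = (-9 - 1*(-28)) + 0 = (-9 + 28) + 0 = 19 + 0 = 19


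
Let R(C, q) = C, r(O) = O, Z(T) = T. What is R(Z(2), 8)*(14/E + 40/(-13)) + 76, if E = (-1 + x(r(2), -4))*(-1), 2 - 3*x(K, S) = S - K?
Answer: 3448/65 ≈ 53.046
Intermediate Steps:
x(K, S) = 2/3 - S/3 + K/3 (x(K, S) = 2/3 - (S - K)/3 = 2/3 + (-S/3 + K/3) = 2/3 - S/3 + K/3)
E = -5/3 (E = (-1 + (2/3 - 1/3*(-4) + (1/3)*2))*(-1) = (-1 + (2/3 + 4/3 + 2/3))*(-1) = (-1 + 8/3)*(-1) = (5/3)*(-1) = -5/3 ≈ -1.6667)
R(Z(2), 8)*(14/E + 40/(-13)) + 76 = 2*(14/(-5/3) + 40/(-13)) + 76 = 2*(14*(-3/5) + 40*(-1/13)) + 76 = 2*(-42/5 - 40/13) + 76 = 2*(-746/65) + 76 = -1492/65 + 76 = 3448/65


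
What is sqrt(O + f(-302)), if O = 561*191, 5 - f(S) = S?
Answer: sqrt(107458) ≈ 327.81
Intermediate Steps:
f(S) = 5 - S
O = 107151
sqrt(O + f(-302)) = sqrt(107151 + (5 - 1*(-302))) = sqrt(107151 + (5 + 302)) = sqrt(107151 + 307) = sqrt(107458)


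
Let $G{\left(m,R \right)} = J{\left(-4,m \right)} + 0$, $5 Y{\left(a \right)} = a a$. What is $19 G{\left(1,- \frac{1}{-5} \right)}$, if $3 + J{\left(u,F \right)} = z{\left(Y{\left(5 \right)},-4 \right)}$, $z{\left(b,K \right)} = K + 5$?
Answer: $-38$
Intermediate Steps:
$Y{\left(a \right)} = \frac{a^{2}}{5}$ ($Y{\left(a \right)} = \frac{a a}{5} = \frac{a^{2}}{5}$)
$z{\left(b,K \right)} = 5 + K$
$J{\left(u,F \right)} = -2$ ($J{\left(u,F \right)} = -3 + \left(5 - 4\right) = -3 + 1 = -2$)
$G{\left(m,R \right)} = -2$ ($G{\left(m,R \right)} = -2 + 0 = -2$)
$19 G{\left(1,- \frac{1}{-5} \right)} = 19 \left(-2\right) = -38$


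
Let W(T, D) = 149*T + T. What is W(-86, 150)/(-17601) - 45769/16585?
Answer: -197211223/97304195 ≈ -2.0267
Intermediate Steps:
W(T, D) = 150*T
W(-86, 150)/(-17601) - 45769/16585 = (150*(-86))/(-17601) - 45769/16585 = -12900*(-1/17601) - 45769*1/16585 = 4300/5867 - 45769/16585 = -197211223/97304195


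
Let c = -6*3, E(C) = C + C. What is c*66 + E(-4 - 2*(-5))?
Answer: -1176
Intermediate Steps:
E(C) = 2*C
c = -18
c*66 + E(-4 - 2*(-5)) = -18*66 + 2*(-4 - 2*(-5)) = -1188 + 2*(-4 + 10) = -1188 + 2*6 = -1188 + 12 = -1176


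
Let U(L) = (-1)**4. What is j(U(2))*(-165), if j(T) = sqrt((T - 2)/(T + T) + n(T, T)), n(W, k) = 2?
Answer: -165*sqrt(6)/2 ≈ -202.08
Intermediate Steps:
U(L) = 1
j(T) = sqrt(2 + (-2 + T)/(2*T)) (j(T) = sqrt((T - 2)/(T + T) + 2) = sqrt((-2 + T)/((2*T)) + 2) = sqrt((-2 + T)*(1/(2*T)) + 2) = sqrt((-2 + T)/(2*T) + 2) = sqrt(2 + (-2 + T)/(2*T)))
j(U(2))*(-165) = (sqrt(10 - 4/1)/2)*(-165) = (sqrt(10 - 4*1)/2)*(-165) = (sqrt(10 - 4)/2)*(-165) = (sqrt(6)/2)*(-165) = -165*sqrt(6)/2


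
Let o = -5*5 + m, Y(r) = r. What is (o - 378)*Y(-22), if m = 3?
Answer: 8800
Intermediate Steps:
o = -22 (o = -5*5 + 3 = -25 + 3 = -22)
(o - 378)*Y(-22) = (-22 - 378)*(-22) = -400*(-22) = 8800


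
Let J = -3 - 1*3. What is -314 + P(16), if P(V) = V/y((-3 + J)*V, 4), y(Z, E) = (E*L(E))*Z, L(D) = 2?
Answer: -22609/72 ≈ -314.01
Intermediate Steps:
J = -6 (J = -3 - 3 = -6)
y(Z, E) = 2*E*Z (y(Z, E) = (E*2)*Z = (2*E)*Z = 2*E*Z)
P(V) = -1/72 (P(V) = V/((2*4*((-3 - 6)*V))) = V/((2*4*(-9*V))) = V/((-72*V)) = V*(-1/(72*V)) = -1/72)
-314 + P(16) = -314 - 1/72 = -22609/72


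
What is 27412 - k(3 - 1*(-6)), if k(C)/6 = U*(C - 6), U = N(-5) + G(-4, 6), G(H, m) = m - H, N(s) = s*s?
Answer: 26782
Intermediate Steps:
N(s) = s²
U = 35 (U = (-5)² + (6 - 1*(-4)) = 25 + (6 + 4) = 25 + 10 = 35)
k(C) = -1260 + 210*C (k(C) = 6*(35*(C - 6)) = 6*(35*(-6 + C)) = 6*(-210 + 35*C) = -1260 + 210*C)
27412 - k(3 - 1*(-6)) = 27412 - (-1260 + 210*(3 - 1*(-6))) = 27412 - (-1260 + 210*(3 + 6)) = 27412 - (-1260 + 210*9) = 27412 - (-1260 + 1890) = 27412 - 1*630 = 27412 - 630 = 26782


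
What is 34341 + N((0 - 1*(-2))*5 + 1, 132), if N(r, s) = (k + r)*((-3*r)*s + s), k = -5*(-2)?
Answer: -54363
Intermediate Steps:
k = 10
N(r, s) = (10 + r)*(s - 3*r*s) (N(r, s) = (10 + r)*((-3*r)*s + s) = (10 + r)*(-3*r*s + s) = (10 + r)*(s - 3*r*s))
34341 + N((0 - 1*(-2))*5 + 1, 132) = 34341 + 132*(10 - 29*((0 - 1*(-2))*5 + 1) - 3*((0 - 1*(-2))*5 + 1)**2) = 34341 + 132*(10 - 29*((0 + 2)*5 + 1) - 3*((0 + 2)*5 + 1)**2) = 34341 + 132*(10 - 29*(2*5 + 1) - 3*(2*5 + 1)**2) = 34341 + 132*(10 - 29*(10 + 1) - 3*(10 + 1)**2) = 34341 + 132*(10 - 29*11 - 3*11**2) = 34341 + 132*(10 - 319 - 3*121) = 34341 + 132*(10 - 319 - 363) = 34341 + 132*(-672) = 34341 - 88704 = -54363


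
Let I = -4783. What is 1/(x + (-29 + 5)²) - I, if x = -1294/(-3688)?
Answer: 5083331197/1062791 ≈ 4783.0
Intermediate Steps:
x = 647/1844 (x = -1294*(-1/3688) = 647/1844 ≈ 0.35087)
1/(x + (-29 + 5)²) - I = 1/(647/1844 + (-29 + 5)²) - 1*(-4783) = 1/(647/1844 + (-24)²) + 4783 = 1/(647/1844 + 576) + 4783 = 1/(1062791/1844) + 4783 = 1844/1062791 + 4783 = 5083331197/1062791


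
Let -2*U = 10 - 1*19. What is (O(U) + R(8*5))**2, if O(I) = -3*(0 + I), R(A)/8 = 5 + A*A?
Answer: 658076409/4 ≈ 1.6452e+8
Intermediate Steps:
U = 9/2 (U = -(10 - 1*19)/2 = -(10 - 19)/2 = -1/2*(-9) = 9/2 ≈ 4.5000)
R(A) = 40 + 8*A**2 (R(A) = 8*(5 + A*A) = 8*(5 + A**2) = 40 + 8*A**2)
O(I) = -3*I
(O(U) + R(8*5))**2 = (-3*9/2 + (40 + 8*(8*5)**2))**2 = (-27/2 + (40 + 8*40**2))**2 = (-27/2 + (40 + 8*1600))**2 = (-27/2 + (40 + 12800))**2 = (-27/2 + 12840)**2 = (25653/2)**2 = 658076409/4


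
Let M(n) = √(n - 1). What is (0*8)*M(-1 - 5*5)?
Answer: 0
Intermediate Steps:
M(n) = √(-1 + n)
(0*8)*M(-1 - 5*5) = (0*8)*√(-1 + (-1 - 5*5)) = 0*√(-1 + (-1 - 25)) = 0*√(-1 - 26) = 0*√(-27) = 0*(3*I*√3) = 0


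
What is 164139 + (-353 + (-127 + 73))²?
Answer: 329788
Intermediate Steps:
164139 + (-353 + (-127 + 73))² = 164139 + (-353 - 54)² = 164139 + (-407)² = 164139 + 165649 = 329788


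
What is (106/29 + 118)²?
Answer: 12446784/841 ≈ 14800.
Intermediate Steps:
(106/29 + 118)² = (3528/29)² = 12446784/841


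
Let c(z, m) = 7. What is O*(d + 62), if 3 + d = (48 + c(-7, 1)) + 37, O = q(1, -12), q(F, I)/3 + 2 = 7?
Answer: 2265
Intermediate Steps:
q(F, I) = 15 (q(F, I) = -6 + 3*7 = -6 + 21 = 15)
O = 15
d = 89 (d = -3 + ((48 + 7) + 37) = -3 + (55 + 37) = -3 + 92 = 89)
O*(d + 62) = 15*(89 + 62) = 15*151 = 2265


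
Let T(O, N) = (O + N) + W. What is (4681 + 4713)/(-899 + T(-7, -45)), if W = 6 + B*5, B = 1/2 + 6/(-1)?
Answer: -18788/1945 ≈ -9.6596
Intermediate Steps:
B = -11/2 (B = 1*(½) + 6*(-1) = ½ - 6 = -11/2 ≈ -5.5000)
W = -43/2 (W = 6 - 11/2*5 = 6 - 55/2 = -43/2 ≈ -21.500)
T(O, N) = -43/2 + N + O (T(O, N) = (O + N) - 43/2 = (N + O) - 43/2 = -43/2 + N + O)
(4681 + 4713)/(-899 + T(-7, -45)) = (4681 + 4713)/(-899 + (-43/2 - 45 - 7)) = 9394/(-899 - 147/2) = 9394/(-1945/2) = 9394*(-2/1945) = -18788/1945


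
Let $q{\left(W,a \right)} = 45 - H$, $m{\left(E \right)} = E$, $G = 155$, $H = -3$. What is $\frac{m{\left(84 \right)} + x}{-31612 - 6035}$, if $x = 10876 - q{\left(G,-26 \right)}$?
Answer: $- \frac{10912}{37647} \approx -0.28985$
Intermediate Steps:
$q{\left(W,a \right)} = 48$ ($q{\left(W,a \right)} = 45 - -3 = 45 + 3 = 48$)
$x = 10828$ ($x = 10876 - 48 = 10828$)
$\frac{m{\left(84 \right)} + x}{-31612 - 6035} = \frac{84 + 10828}{-31612 - 6035} = \frac{10912}{-37647} = 10912 \left(- \frac{1}{37647}\right) = - \frac{10912}{37647}$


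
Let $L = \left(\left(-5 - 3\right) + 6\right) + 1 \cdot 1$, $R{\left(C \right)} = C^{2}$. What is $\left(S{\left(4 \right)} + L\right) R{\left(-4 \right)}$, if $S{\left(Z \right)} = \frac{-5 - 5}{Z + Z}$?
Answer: $-36$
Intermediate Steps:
$S{\left(Z \right)} = - \frac{5}{Z}$ ($S{\left(Z \right)} = - \frac{10}{2 Z} = - 10 \frac{1}{2 Z} = - \frac{5}{Z}$)
$L = -1$ ($L = \left(-8 + 6\right) + 1 = -2 + 1 = -1$)
$\left(S{\left(4 \right)} + L\right) R{\left(-4 \right)} = \left(- \frac{5}{4} - 1\right) \left(-4\right)^{2} = \left(\left(-5\right) \frac{1}{4} - 1\right) 16 = \left(- \frac{5}{4} - 1\right) 16 = \left(- \frac{9}{4}\right) 16 = -36$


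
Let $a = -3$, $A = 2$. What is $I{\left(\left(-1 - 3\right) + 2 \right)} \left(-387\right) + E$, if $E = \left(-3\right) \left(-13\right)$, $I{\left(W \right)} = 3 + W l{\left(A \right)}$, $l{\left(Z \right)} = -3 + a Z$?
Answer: $-8088$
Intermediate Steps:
$l{\left(Z \right)} = -3 - 3 Z$
$I{\left(W \right)} = 3 - 9 W$ ($I{\left(W \right)} = 3 + W \left(-3 - 6\right) = 3 + W \left(-9\right) = 3 - 9 W$)
$E = 39$
$I{\left(\left(-1 - 3\right) + 2 \right)} \left(-387\right) + E = \left(3 - 9 \left(\left(-1 - 3\right) + 2\right)\right) \left(-387\right) + 39 = \left(3 - 9 \left(-4 + 2\right)\right) \left(-387\right) + 39 = \left(3 - -18\right) \left(-387\right) + 39 = \left(3 + 18\right) \left(-387\right) + 39 = 21 \left(-387\right) + 39 = -8127 + 39 = -8088$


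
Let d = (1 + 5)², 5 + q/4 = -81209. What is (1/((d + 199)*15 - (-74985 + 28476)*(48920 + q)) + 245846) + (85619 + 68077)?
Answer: 5127523814814257/12833503899 ≈ 3.9954e+5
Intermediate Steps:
q = -324856 (q = -20 + 4*(-81209) = -20 - 324836 = -324856)
d = 36 (d = 6² = 36)
(1/((d + 199)*15 - (-74985 + 28476)*(48920 + q)) + 245846) + (85619 + 68077) = (1/((36 + 199)*15 - (-74985 + 28476)*(48920 - 324856)) + 245846) + (85619 + 68077) = (1/(235*15 - (-46509)*(-275936)) + 245846) + 153696 = (1/(3525 - 1*12833507424) + 245846) + 153696 = (1/(3525 - 12833507424) + 245846) + 153696 = (1/(-12833503899) + 245846) + 153696 = (-1/12833503899 + 245846) + 153696 = 3155065599553553/12833503899 + 153696 = 5127523814814257/12833503899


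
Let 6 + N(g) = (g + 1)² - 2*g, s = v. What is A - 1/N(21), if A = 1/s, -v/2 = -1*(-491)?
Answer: -709/214076 ≈ -0.0033119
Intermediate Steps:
v = -982 (v = -(-2)*(-491) = -2*491 = -982)
s = -982
N(g) = -6 + (1 + g)² - 2*g (N(g) = -6 + ((g + 1)² - 2*g) = -6 + ((1 + g)² - 2*g) = -6 + (1 + g)² - 2*g)
A = -1/982 (A = 1/(-982) = -1/982 ≈ -0.0010183)
A - 1/N(21) = -1/982 - 1/(-5 + 21²) = -1/982 - 1/(-5 + 441) = -1/982 - 1/436 = -709/214076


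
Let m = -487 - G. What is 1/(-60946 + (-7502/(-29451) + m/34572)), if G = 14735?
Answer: -3946434/240520098905 ≈ -1.6408e-5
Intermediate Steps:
m = -15222 (m = -487 - 1*14735 = -487 - 14735 = -15222)
1/(-60946 + (-7502/(-29451) + m/34572)) = 1/(-60946 + (-7502/(-29451) - 15222/34572)) = 1/(-60946 + (-7502*(-1/29451) - 15222*1/34572)) = 1/(-60946 + (7502/29451 - 59/134)) = 1/(-60946 - 732341/3946434) = 1/(-240520098905/3946434) = -3946434/240520098905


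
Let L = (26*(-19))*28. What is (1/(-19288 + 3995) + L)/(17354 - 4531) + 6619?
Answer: 1297788525264/196102139 ≈ 6617.9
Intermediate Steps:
L = -13832 (L = -494*28 = -13832)
(1/(-19288 + 3995) + L)/(17354 - 4531) + 6619 = (1/(-19288 + 3995) - 13832)/(17354 - 4531) + 6619 = (1/(-15293) - 13832)/12823 + 6619 = (-1/15293 - 13832)*(1/12823) + 6619 = -211532777/15293*1/12823 + 6619 = -211532777/196102139 + 6619 = 1297788525264/196102139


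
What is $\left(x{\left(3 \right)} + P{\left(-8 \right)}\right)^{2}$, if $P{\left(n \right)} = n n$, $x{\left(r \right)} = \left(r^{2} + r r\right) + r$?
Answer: $7225$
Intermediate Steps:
$x{\left(r \right)} = r + 2 r^{2}$ ($x{\left(r \right)} = \left(r^{2} + r^{2}\right) + r = 2 r^{2} + r = r + 2 r^{2}$)
$P{\left(n \right)} = n^{2}$
$\left(x{\left(3 \right)} + P{\left(-8 \right)}\right)^{2} = \left(3 \left(1 + 2 \cdot 3\right) + \left(-8\right)^{2}\right)^{2} = \left(3 \left(1 + 6\right) + 64\right)^{2} = \left(3 \cdot 7 + 64\right)^{2} = \left(21 + 64\right)^{2} = 85^{2} = 7225$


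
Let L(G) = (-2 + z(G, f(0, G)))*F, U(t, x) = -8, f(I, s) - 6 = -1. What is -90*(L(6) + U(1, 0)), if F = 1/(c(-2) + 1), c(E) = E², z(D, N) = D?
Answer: 648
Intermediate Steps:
f(I, s) = 5 (f(I, s) = 6 - 1 = 5)
F = ⅕ (F = 1/((-2)² + 1) = 1/(4 + 1) = 1/5 = ⅕ ≈ 0.20000)
L(G) = -⅖ + G/5 (L(G) = (-2 + G)*(⅕) = -⅖ + G/5)
-90*(L(6) + U(1, 0)) = -90*((-⅖ + (⅕)*6) - 8) = -90*((-⅖ + 6/5) - 8) = -90*(⅘ - 8) = -90*(-36/5) = 648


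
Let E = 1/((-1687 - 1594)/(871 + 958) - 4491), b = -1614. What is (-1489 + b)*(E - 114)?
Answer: 2906816886827/8217320 ≈ 3.5374e+5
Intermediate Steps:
E = -1829/8217320 (E = 1/(-3281/1829 - 4491) = 1/(-8217320/1829) = -1829/8217320 ≈ -0.00022258)
(-1489 + b)*(E - 114) = (-1489 - 1614)*(-1829/8217320 - 114) = -3103*(-936776309/8217320) = 2906816886827/8217320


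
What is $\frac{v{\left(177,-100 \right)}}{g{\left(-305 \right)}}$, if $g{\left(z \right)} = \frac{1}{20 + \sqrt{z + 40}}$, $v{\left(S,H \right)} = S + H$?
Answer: $1540 + 77 i \sqrt{265} \approx 1540.0 + 1253.5 i$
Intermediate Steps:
$v{\left(S,H \right)} = H + S$
$g{\left(z \right)} = \frac{1}{20 + \sqrt{40 + z}}$
$\frac{v{\left(177,-100 \right)}}{g{\left(-305 \right)}} = \frac{-100 + 177}{\frac{1}{20 + \sqrt{40 - 305}}} = \frac{77}{\frac{1}{20 + \sqrt{-265}}} = \frac{77}{\frac{1}{20 + i \sqrt{265}}} = 77 \left(20 + i \sqrt{265}\right) = 1540 + 77 i \sqrt{265}$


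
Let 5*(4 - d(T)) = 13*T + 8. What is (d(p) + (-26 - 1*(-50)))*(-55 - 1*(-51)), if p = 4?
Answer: -64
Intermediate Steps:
d(T) = 12/5 - 13*T/5 (d(T) = 4 - (13*T + 8)/5 = 4 - (8 + 13*T)/5 = 4 + (-8/5 - 13*T/5) = 12/5 - 13*T/5)
(d(p) + (-26 - 1*(-50)))*(-55 - 1*(-51)) = ((12/5 - 13/5*4) + (-26 - 1*(-50)))*(-55 - 1*(-51)) = ((12/5 - 52/5) + (-26 + 50))*(-55 + 51) = (-8 + 24)*(-4) = 16*(-4) = -64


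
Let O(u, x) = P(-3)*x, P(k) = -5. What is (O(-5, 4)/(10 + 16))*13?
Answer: -10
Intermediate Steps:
O(u, x) = -5*x
(O(-5, 4)/(10 + 16))*13 = ((-5*4)/(10 + 16))*13 = (-20/26)*13 = ((1/26)*(-20))*13 = -10/13*13 = -10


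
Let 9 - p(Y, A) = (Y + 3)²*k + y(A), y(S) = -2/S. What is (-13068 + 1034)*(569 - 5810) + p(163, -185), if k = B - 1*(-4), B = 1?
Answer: 11642498253/185 ≈ 6.2932e+7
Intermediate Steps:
k = 5 (k = 1 - 1*(-4) = 1 + 4 = 5)
p(Y, A) = 9 - 5*(3 + Y)² + 2/A (p(Y, A) = 9 - ((Y + 3)²*5 - 2/A) = 9 - ((3 + Y)²*5 - 2/A) = 9 - (5*(3 + Y)² - 2/A) = 9 - (-2/A + 5*(3 + Y)²) = 9 + (-5*(3 + Y)² + 2/A) = 9 - 5*(3 + Y)² + 2/A)
(-13068 + 1034)*(569 - 5810) + p(163, -185) = (-13068 + 1034)*(569 - 5810) + (9 - 5*(3 + 163)² + 2/(-185)) = -12034*(-5241) + (9 - 5*166² + 2*(-1/185)) = 63070194 + (9 - 5*27556 - 2/185) = 63070194 + (9 - 137780 - 2/185) = 63070194 - 25487637/185 = 11642498253/185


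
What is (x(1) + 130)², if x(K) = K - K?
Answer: 16900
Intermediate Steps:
x(K) = 0
(x(1) + 130)² = (0 + 130)² = 130² = 16900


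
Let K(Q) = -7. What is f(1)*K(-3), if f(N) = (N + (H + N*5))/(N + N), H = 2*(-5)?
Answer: 14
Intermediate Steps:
H = -10
f(N) = (-10 + 6*N)/(2*N) (f(N) = (N + (-10 + N*5))/(N + N) = (N + (-10 + 5*N))/((2*N)) = (-10 + 6*N)*(1/(2*N)) = (-10 + 6*N)/(2*N))
f(1)*K(-3) = (3 - 5/1)*(-7) = (3 - 5*1)*(-7) = (3 - 5)*(-7) = -2*(-7) = 14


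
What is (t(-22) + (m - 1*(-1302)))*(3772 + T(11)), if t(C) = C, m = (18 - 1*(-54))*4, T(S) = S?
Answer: 5931744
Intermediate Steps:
m = 288 (m = (18 + 54)*4 = 72*4 = 288)
(t(-22) + (m - 1*(-1302)))*(3772 + T(11)) = (-22 + (288 - 1*(-1302)))*(3772 + 11) = (-22 + (288 + 1302))*3783 = (-22 + 1590)*3783 = 1568*3783 = 5931744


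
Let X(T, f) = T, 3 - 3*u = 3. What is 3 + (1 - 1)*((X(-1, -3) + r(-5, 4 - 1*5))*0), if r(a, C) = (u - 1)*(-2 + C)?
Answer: 3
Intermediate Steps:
u = 0 (u = 1 - ⅓*3 = 1 - 1 = 0)
r(a, C) = 2 - C (r(a, C) = (0 - 1)*(-2 + C) = -(-2 + C) = 2 - C)
3 + (1 - 1)*((X(-1, -3) + r(-5, 4 - 1*5))*0) = 3 + (1 - 1)*((-1 + (2 - (4 - 1*5)))*0) = 3 + 0*((-1 + (2 - (4 - 5)))*0) = 3 + 0*((-1 + (2 - 1*(-1)))*0) = 3 + 0*((-1 + (2 + 1))*0) = 3 + 0*((-1 + 3)*0) = 3 + 0*(2*0) = 3 + 0*0 = 3 + 0 = 3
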